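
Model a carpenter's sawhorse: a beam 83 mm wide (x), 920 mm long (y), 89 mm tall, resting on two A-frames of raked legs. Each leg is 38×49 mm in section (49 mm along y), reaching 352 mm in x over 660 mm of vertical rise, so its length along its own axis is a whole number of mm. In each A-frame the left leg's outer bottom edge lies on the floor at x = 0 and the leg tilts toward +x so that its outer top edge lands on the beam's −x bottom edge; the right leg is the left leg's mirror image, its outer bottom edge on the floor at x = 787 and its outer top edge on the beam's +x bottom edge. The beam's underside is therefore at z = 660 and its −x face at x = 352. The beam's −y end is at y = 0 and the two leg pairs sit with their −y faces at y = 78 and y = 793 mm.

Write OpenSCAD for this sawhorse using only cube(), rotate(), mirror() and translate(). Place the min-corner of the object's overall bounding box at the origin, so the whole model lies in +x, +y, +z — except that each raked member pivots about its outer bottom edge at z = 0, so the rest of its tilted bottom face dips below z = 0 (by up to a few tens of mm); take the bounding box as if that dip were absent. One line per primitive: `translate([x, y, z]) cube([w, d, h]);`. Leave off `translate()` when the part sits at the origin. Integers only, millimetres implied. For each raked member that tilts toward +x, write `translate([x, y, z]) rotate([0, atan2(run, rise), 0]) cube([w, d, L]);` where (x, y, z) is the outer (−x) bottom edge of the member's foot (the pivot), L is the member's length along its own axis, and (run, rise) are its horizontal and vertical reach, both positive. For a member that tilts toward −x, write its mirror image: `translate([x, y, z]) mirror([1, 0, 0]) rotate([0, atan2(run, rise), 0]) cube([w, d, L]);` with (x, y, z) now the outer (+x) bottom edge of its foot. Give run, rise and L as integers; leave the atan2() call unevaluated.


translate([352, 0, 660]) cube([83, 920, 89]);
translate([0, 78, 0]) rotate([0, atan2(352, 660), 0]) cube([38, 49, 748]);
translate([787, 78, 0]) mirror([1, 0, 0]) rotate([0, atan2(352, 660), 0]) cube([38, 49, 748]);
translate([0, 793, 0]) rotate([0, atan2(352, 660), 0]) cube([38, 49, 748]);
translate([787, 793, 0]) mirror([1, 0, 0]) rotate([0, atan2(352, 660), 0]) cube([38, 49, 748]);


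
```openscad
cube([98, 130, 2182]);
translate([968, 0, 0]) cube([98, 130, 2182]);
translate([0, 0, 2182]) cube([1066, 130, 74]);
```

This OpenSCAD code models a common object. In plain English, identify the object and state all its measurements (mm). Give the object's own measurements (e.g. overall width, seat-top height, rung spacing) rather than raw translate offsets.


A door frame. The clear opening is 870 mm wide and 2182 mm high. Two 98 mm wide jambs, 130 mm deep, stand either side of the opening from the floor to the top of the opening. A 74 mm thick head sits across the top of both jambs, spanning the full outside width of the frame.


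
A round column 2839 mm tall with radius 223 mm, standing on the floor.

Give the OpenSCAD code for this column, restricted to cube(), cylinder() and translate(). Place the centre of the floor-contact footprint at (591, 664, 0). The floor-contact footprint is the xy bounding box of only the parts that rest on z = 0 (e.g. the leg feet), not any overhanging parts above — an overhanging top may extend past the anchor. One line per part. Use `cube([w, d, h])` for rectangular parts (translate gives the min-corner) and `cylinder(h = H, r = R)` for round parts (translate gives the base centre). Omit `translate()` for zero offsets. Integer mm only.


translate([591, 664, 0]) cylinder(h = 2839, r = 223);


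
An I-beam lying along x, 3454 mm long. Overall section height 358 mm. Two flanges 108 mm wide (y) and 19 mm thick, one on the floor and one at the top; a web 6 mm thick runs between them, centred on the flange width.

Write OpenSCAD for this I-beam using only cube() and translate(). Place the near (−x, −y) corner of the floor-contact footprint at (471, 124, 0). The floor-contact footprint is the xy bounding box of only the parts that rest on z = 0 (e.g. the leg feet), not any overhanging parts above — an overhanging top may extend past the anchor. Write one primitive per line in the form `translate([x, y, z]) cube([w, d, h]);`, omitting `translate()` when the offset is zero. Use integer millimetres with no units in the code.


translate([471, 124, 0]) cube([3454, 108, 19]);
translate([471, 175, 19]) cube([3454, 6, 320]);
translate([471, 124, 339]) cube([3454, 108, 19]);


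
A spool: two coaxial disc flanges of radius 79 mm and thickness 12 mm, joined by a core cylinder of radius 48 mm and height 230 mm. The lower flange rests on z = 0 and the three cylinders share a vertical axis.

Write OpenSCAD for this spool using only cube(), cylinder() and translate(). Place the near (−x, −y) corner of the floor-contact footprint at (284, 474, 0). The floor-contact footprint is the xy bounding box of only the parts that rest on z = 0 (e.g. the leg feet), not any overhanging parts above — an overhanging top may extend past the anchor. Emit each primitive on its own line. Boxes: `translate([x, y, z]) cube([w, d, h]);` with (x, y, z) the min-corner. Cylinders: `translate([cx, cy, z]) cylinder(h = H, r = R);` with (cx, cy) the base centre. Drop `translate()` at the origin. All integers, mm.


translate([363, 553, 0]) cylinder(h = 12, r = 79);
translate([363, 553, 12]) cylinder(h = 230, r = 48);
translate([363, 553, 242]) cylinder(h = 12, r = 79);


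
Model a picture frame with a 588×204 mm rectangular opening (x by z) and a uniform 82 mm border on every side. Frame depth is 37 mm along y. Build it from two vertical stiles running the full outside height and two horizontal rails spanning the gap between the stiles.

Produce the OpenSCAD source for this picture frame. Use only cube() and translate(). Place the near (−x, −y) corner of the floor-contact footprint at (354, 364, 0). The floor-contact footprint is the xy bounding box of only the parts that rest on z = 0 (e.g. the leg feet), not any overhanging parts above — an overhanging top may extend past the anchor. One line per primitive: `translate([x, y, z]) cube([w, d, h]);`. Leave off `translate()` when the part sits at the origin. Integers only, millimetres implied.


translate([354, 364, 0]) cube([82, 37, 368]);
translate([1024, 364, 0]) cube([82, 37, 368]);
translate([436, 364, 0]) cube([588, 37, 82]);
translate([436, 364, 286]) cube([588, 37, 82]);


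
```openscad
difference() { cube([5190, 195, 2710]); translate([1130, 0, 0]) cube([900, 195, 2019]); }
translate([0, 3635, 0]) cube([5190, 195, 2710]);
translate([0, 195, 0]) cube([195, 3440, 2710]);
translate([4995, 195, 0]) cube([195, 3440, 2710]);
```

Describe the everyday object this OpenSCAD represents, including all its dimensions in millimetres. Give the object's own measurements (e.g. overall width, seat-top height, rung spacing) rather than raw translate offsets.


A single room: four walls, each 2710 mm tall and 195 mm thick, enclosing an outside footprint 5190×3830 mm (x × y), no floor or roof. The front and back walls (−y and +y sides) run the full x-width; the side walls fit between their inner faces. A door opening 900 mm wide and 2019 mm tall is cut through the front wall from the floor up, its −x edge 1130 mm from the wall's −x end.


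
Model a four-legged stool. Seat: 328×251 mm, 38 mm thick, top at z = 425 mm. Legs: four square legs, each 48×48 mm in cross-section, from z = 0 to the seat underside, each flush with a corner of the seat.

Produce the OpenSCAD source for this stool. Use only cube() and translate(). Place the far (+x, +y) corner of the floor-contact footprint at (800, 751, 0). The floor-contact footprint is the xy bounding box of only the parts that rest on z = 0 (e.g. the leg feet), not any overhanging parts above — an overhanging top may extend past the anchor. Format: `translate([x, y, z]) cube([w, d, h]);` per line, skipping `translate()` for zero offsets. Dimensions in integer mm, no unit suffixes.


translate([472, 500, 387]) cube([328, 251, 38]);
translate([472, 500, 0]) cube([48, 48, 387]);
translate([752, 500, 0]) cube([48, 48, 387]);
translate([472, 703, 0]) cube([48, 48, 387]);
translate([752, 703, 0]) cube([48, 48, 387]);


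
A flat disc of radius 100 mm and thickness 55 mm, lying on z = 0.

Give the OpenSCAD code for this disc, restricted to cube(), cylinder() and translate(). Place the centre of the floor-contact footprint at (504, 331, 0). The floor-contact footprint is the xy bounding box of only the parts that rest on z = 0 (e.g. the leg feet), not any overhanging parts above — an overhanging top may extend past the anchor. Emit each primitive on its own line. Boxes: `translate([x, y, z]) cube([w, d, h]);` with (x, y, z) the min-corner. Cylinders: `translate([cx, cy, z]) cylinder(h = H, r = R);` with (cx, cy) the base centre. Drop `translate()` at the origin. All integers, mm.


translate([504, 331, 0]) cylinder(h = 55, r = 100);


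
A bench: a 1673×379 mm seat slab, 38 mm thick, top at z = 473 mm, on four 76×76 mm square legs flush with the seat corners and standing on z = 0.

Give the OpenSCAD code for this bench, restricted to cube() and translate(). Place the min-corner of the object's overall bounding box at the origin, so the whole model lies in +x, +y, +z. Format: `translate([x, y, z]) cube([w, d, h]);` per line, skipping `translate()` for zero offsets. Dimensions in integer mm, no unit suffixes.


// leg_h = 473 − 38 = 435
translate([0, 0, 435]) cube([1673, 379, 38]);
cube([76, 76, 435]);
translate([0, 303, 0]) cube([76, 76, 435]);
translate([1597, 0, 0]) cube([76, 76, 435]);
translate([1597, 303, 0]) cube([76, 76, 435]);


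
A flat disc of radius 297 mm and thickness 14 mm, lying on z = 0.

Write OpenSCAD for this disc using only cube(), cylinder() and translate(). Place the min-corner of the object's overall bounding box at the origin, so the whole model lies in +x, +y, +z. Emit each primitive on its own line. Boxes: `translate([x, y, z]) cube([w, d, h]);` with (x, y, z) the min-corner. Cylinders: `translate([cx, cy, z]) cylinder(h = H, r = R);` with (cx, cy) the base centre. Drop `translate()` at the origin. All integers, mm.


translate([297, 297, 0]) cylinder(h = 14, r = 297);


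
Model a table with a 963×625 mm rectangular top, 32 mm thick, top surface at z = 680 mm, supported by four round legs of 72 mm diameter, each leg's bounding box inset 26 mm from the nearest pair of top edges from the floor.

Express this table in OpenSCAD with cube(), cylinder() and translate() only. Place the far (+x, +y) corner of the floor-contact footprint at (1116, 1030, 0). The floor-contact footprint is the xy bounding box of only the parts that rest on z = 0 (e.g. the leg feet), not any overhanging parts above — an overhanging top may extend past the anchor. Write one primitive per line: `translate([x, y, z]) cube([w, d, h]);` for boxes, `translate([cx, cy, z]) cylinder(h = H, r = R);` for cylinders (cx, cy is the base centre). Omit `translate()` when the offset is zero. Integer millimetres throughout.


translate([179, 431, 648]) cube([963, 625, 32]);
translate([241, 493, 0]) cylinder(h = 648, r = 36);
translate([1080, 493, 0]) cylinder(h = 648, r = 36);
translate([241, 994, 0]) cylinder(h = 648, r = 36);
translate([1080, 994, 0]) cylinder(h = 648, r = 36);


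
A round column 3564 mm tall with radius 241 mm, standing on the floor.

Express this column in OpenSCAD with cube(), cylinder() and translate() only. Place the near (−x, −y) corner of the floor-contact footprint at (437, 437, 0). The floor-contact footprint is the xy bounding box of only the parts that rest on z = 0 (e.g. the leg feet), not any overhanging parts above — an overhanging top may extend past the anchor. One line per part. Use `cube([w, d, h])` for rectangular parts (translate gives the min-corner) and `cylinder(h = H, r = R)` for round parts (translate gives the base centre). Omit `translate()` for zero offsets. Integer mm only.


translate([678, 678, 0]) cylinder(h = 3564, r = 241);


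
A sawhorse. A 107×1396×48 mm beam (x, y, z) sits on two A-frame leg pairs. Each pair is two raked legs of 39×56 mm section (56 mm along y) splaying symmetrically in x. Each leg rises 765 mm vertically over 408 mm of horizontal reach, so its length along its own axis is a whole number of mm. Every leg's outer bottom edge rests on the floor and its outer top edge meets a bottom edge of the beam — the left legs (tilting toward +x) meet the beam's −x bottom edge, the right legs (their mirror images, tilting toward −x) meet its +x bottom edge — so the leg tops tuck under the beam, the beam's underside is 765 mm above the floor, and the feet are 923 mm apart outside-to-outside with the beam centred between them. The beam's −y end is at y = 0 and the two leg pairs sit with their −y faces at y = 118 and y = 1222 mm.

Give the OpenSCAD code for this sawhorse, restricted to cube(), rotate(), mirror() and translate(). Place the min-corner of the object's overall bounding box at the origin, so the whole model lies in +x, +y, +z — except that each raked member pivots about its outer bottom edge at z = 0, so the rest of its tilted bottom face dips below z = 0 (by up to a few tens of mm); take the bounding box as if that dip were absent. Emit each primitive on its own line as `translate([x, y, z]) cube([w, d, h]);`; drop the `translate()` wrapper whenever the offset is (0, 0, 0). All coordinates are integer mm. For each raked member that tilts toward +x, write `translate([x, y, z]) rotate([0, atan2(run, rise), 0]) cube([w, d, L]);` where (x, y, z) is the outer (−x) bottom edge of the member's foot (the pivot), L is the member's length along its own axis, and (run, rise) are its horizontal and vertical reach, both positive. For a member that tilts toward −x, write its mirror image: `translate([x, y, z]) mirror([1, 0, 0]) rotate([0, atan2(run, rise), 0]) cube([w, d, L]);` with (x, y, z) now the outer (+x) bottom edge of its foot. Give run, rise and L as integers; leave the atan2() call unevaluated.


// leg length = √(408² + 765²) = 867
// right-leg outer foot x = 2·408 + 107 = 923
// beam min-corner = (408, 0, 765)
translate([408, 0, 765]) cube([107, 1396, 48]);
translate([0, 118, 0]) rotate([0, atan2(408, 765), 0]) cube([39, 56, 867]);
translate([923, 118, 0]) mirror([1, 0, 0]) rotate([0, atan2(408, 765), 0]) cube([39, 56, 867]);
translate([0, 1222, 0]) rotate([0, atan2(408, 765), 0]) cube([39, 56, 867]);
translate([923, 1222, 0]) mirror([1, 0, 0]) rotate([0, atan2(408, 765), 0]) cube([39, 56, 867]);


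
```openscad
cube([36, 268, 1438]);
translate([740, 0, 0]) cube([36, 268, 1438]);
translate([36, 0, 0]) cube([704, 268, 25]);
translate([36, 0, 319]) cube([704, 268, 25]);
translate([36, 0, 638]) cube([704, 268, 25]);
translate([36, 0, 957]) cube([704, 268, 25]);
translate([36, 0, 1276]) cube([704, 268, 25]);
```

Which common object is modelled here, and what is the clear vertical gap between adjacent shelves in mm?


A bookshelf. The clear shelf gap is 294 mm.

Two tall side panels with 5 horizontal boards between them — a bookshelf. The first two shelf undersides are at z = 0 and z = 319; with shelf thickness 25, the clear gap is 319 − 0 − 25 = 294 mm.


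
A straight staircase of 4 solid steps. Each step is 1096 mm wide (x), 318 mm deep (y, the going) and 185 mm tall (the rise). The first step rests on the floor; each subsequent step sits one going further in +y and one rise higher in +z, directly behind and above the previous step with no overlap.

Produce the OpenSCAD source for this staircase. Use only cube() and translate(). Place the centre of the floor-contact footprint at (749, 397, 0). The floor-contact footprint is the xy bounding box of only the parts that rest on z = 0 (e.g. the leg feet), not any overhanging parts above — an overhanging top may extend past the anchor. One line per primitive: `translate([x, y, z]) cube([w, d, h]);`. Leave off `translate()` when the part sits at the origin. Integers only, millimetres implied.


translate([201, 238, 0]) cube([1096, 318, 185]);
translate([201, 556, 185]) cube([1096, 318, 185]);
translate([201, 874, 370]) cube([1096, 318, 185]);
translate([201, 1192, 555]) cube([1096, 318, 185]);


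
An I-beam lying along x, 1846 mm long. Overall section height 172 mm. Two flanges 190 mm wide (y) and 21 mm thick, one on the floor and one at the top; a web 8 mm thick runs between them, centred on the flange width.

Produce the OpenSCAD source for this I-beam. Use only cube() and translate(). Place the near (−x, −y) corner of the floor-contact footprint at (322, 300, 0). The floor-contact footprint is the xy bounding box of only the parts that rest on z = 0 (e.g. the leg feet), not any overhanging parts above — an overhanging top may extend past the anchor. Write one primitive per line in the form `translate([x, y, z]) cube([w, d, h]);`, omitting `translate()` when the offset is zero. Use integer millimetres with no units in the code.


translate([322, 300, 0]) cube([1846, 190, 21]);
translate([322, 391, 21]) cube([1846, 8, 130]);
translate([322, 300, 151]) cube([1846, 190, 21]);


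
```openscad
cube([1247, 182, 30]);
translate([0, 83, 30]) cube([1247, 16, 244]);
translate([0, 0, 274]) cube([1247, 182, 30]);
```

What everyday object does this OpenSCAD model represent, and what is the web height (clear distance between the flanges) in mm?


An I-beam. The web height is 244 mm.

Two wide flanges with a thin centred web — an I-beam. Overall 304 mm minus two 30 mm flanges gives a web of 304 − 2·30 = 244 mm.


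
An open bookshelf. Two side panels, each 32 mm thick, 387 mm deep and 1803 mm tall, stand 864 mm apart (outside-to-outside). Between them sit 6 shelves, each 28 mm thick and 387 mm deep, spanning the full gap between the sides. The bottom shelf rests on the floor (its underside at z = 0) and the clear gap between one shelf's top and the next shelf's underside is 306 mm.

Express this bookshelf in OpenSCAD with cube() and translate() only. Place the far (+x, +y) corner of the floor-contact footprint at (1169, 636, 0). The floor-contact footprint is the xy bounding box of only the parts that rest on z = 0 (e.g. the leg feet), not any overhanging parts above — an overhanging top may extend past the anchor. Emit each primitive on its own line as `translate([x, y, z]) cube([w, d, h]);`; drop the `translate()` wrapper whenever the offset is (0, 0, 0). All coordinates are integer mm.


translate([305, 249, 0]) cube([32, 387, 1803]);
translate([1137, 249, 0]) cube([32, 387, 1803]);
translate([337, 249, 0]) cube([800, 387, 28]);
translate([337, 249, 334]) cube([800, 387, 28]);
translate([337, 249, 668]) cube([800, 387, 28]);
translate([337, 249, 1002]) cube([800, 387, 28]);
translate([337, 249, 1336]) cube([800, 387, 28]);
translate([337, 249, 1670]) cube([800, 387, 28]);


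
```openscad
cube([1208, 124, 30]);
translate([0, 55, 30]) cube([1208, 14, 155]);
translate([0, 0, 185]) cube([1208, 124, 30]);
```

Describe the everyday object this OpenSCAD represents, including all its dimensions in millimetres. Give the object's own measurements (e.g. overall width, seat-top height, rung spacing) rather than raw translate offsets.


An I-beam lying along x, 1208 mm long. Overall section height 215 mm. Two flanges 124 mm wide (y) and 30 mm thick, one on the floor and one at the top; a web 14 mm thick runs between them, centred on the flange width.


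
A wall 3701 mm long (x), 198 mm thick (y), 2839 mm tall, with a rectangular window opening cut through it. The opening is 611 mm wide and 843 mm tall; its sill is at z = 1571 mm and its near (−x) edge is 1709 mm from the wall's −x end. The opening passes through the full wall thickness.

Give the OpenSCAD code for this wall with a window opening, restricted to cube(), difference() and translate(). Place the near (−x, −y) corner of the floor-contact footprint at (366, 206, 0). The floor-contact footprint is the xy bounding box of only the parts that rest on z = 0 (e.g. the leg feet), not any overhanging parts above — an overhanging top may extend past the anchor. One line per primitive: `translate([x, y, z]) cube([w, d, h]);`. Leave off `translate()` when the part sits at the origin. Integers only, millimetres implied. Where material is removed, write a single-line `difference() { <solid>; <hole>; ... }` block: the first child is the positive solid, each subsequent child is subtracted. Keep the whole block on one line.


difference() { translate([366, 206, 0]) cube([3701, 198, 2839]); translate([2075, 206, 1571]) cube([611, 198, 843]); }


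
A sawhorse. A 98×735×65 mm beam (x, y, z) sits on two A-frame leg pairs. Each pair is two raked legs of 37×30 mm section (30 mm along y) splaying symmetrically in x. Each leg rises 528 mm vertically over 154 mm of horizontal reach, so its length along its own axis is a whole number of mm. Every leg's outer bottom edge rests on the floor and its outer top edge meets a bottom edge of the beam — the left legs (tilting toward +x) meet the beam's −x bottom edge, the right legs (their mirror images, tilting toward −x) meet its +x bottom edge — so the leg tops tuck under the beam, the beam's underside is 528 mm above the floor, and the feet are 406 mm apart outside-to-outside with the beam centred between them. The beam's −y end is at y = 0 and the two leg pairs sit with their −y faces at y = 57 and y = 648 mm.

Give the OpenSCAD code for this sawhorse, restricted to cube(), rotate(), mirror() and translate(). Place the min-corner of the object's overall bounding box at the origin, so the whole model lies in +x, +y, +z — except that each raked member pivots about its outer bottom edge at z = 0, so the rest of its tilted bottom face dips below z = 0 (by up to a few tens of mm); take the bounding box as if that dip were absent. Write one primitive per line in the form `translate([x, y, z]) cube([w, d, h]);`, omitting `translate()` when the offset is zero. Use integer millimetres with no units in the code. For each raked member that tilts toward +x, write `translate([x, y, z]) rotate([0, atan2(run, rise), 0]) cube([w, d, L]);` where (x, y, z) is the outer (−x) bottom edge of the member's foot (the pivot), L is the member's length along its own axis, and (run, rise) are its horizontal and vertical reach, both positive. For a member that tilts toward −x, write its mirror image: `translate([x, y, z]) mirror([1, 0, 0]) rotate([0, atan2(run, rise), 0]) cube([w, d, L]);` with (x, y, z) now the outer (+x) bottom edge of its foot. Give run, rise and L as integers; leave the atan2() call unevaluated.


translate([154, 0, 528]) cube([98, 735, 65]);
translate([0, 57, 0]) rotate([0, atan2(154, 528), 0]) cube([37, 30, 550]);
translate([406, 57, 0]) mirror([1, 0, 0]) rotate([0, atan2(154, 528), 0]) cube([37, 30, 550]);
translate([0, 648, 0]) rotate([0, atan2(154, 528), 0]) cube([37, 30, 550]);
translate([406, 648, 0]) mirror([1, 0, 0]) rotate([0, atan2(154, 528), 0]) cube([37, 30, 550]);


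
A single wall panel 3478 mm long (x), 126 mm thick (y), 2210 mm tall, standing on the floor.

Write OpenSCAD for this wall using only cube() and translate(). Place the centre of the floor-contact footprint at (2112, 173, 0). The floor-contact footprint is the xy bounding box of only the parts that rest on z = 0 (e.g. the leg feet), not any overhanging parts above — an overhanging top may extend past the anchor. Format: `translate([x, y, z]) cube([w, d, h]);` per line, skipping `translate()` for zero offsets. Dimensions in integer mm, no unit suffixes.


translate([373, 110, 0]) cube([3478, 126, 2210]);


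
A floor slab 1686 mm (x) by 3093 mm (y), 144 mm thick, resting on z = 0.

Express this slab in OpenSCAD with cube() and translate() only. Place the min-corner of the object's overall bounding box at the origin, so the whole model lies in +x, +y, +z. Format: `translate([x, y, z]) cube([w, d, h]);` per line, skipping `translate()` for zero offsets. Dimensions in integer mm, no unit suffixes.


cube([1686, 3093, 144]);


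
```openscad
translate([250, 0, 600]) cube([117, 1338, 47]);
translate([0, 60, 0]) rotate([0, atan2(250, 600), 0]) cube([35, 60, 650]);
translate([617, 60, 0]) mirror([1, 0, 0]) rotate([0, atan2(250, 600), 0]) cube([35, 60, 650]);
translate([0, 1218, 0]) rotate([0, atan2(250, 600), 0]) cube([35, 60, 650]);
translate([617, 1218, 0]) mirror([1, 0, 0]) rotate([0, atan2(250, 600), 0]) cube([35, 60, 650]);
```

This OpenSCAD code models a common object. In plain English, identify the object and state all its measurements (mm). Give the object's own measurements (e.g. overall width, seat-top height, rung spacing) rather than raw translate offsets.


A sawhorse. A 117×1338×47 mm beam (x, y, z) sits on two A-frame leg pairs. Each pair is two raked legs of 35×60 mm section (60 mm along y) splaying symmetrically in x. Each leg rises 600 mm vertically over 250 mm of horizontal reach and is 650 mm long along its own axis. Every leg's outer bottom edge rests on the floor and its outer top edge meets a bottom edge of the beam — the left legs (tilting toward +x) meet the beam's −x bottom edge, the right legs (their mirror images, tilting toward −x) meet its +x bottom edge — so the leg tops tuck under the beam, the beam's underside is 600 mm above the floor, and the feet are 617 mm apart outside-to-outside with the beam centred between them. The two leg pairs are set in 60 mm from either end of the beam.


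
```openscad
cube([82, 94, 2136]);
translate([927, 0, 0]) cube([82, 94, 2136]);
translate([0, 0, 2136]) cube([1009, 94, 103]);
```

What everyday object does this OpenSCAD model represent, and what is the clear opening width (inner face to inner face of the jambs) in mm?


A door frame. The clear opening width is 845 mm.

Two 2136 mm tall posts with a header on top — a door frame. The left jamb is 82 mm wide at x = 0; the right jamb starts at x = 927. The clear opening is 927 − 82 = 845 mm.


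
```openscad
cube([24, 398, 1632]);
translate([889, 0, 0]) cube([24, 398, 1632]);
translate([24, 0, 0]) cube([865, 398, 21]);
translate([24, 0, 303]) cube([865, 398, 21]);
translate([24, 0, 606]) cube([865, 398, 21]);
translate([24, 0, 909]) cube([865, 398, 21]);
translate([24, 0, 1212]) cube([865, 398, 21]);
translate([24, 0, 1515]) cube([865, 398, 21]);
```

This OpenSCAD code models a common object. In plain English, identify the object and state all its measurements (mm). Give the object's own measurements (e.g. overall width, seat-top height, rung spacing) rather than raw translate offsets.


An open bookshelf. Two side panels, each 24 mm thick, 398 mm deep and 1632 mm tall, stand 913 mm apart (outside-to-outside). Between them sit 6 shelves, each 21 mm thick and 398 mm deep, spanning the full gap between the sides. The bottom shelf rests on the floor (its underside at z = 0) and the clear gap between one shelf's top and the next shelf's underside is 282 mm.


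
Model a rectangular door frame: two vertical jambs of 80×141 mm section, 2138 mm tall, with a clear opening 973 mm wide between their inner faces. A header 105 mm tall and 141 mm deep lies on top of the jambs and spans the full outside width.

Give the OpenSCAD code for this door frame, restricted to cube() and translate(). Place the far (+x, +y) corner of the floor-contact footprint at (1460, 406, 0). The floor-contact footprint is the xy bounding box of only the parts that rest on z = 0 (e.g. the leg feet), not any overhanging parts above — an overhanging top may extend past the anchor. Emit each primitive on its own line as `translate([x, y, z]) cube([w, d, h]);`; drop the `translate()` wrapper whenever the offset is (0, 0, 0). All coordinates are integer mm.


translate([327, 265, 0]) cube([80, 141, 2138]);
translate([1380, 265, 0]) cube([80, 141, 2138]);
translate([327, 265, 2138]) cube([1133, 141, 105]);


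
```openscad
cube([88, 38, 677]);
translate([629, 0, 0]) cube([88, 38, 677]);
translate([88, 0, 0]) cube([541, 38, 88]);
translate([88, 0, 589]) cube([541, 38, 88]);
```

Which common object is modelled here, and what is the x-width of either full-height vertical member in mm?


A picture frame. The border width is 88 mm.

Four thin pieces enclosing a rectangular opening — a picture frame. The two full-height stiles are 677 mm tall; the top rail sits at z = 589 and is 88 mm tall, so the border above the opening is 677 − 589 = 88 mm, matching the stile x-width.


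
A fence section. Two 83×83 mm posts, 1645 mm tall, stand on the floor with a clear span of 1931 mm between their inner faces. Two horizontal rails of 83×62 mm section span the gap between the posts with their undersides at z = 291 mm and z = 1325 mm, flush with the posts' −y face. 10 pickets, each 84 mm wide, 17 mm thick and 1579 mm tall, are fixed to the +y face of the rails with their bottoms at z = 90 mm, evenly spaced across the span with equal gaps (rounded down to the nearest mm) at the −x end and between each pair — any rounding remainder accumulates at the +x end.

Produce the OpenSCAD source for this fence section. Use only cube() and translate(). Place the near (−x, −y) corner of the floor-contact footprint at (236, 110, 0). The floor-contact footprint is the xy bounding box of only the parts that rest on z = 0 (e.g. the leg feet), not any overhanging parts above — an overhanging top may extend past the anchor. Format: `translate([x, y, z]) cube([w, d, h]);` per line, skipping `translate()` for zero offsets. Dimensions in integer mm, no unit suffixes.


translate([236, 110, 0]) cube([83, 83, 1645]);
translate([2250, 110, 0]) cube([83, 83, 1645]);
translate([319, 110, 291]) cube([1931, 83, 62]);
translate([319, 110, 1325]) cube([1931, 83, 62]);
translate([418, 193, 90]) cube([84, 17, 1579]);
translate([601, 193, 90]) cube([84, 17, 1579]);
translate([784, 193, 90]) cube([84, 17, 1579]);
translate([967, 193, 90]) cube([84, 17, 1579]);
translate([1150, 193, 90]) cube([84, 17, 1579]);
translate([1333, 193, 90]) cube([84, 17, 1579]);
translate([1516, 193, 90]) cube([84, 17, 1579]);
translate([1699, 193, 90]) cube([84, 17, 1579]);
translate([1882, 193, 90]) cube([84, 17, 1579]);
translate([2065, 193, 90]) cube([84, 17, 1579]);


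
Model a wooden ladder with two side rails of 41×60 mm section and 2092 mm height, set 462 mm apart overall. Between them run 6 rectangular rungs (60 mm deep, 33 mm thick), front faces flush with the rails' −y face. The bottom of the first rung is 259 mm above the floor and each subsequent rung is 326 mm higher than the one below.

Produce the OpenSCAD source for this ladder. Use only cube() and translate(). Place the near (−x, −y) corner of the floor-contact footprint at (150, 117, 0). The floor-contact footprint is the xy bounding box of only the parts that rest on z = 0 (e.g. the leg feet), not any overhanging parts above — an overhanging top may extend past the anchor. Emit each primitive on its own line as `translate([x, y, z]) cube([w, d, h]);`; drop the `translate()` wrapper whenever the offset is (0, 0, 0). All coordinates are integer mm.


translate([150, 117, 0]) cube([41, 60, 2092]);
translate([571, 117, 0]) cube([41, 60, 2092]);
translate([191, 117, 259]) cube([380, 60, 33]);
translate([191, 117, 585]) cube([380, 60, 33]);
translate([191, 117, 911]) cube([380, 60, 33]);
translate([191, 117, 1237]) cube([380, 60, 33]);
translate([191, 117, 1563]) cube([380, 60, 33]);
translate([191, 117, 1889]) cube([380, 60, 33]);


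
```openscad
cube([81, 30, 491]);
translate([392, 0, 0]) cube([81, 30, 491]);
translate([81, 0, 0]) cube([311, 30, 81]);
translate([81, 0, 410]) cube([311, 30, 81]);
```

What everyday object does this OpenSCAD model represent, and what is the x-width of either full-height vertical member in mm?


A picture frame. The border width is 81 mm.

Four thin pieces enclosing a rectangular opening — a picture frame. The two full-height stiles are 491 mm tall; the top rail sits at z = 410 and is 81 mm tall, so the border above the opening is 491 − 410 = 81 mm, matching the stile x-width.


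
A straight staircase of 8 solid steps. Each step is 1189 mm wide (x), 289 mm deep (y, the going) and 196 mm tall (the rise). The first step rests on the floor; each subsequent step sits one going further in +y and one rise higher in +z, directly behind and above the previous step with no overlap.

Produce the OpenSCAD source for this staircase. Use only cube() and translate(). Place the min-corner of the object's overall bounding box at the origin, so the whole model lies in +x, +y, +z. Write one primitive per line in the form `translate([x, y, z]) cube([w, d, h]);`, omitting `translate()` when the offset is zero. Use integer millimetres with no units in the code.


cube([1189, 289, 196]);
translate([0, 289, 196]) cube([1189, 289, 196]);
translate([0, 578, 392]) cube([1189, 289, 196]);
translate([0, 867, 588]) cube([1189, 289, 196]);
translate([0, 1156, 784]) cube([1189, 289, 196]);
translate([0, 1445, 980]) cube([1189, 289, 196]);
translate([0, 1734, 1176]) cube([1189, 289, 196]);
translate([0, 2023, 1372]) cube([1189, 289, 196]);


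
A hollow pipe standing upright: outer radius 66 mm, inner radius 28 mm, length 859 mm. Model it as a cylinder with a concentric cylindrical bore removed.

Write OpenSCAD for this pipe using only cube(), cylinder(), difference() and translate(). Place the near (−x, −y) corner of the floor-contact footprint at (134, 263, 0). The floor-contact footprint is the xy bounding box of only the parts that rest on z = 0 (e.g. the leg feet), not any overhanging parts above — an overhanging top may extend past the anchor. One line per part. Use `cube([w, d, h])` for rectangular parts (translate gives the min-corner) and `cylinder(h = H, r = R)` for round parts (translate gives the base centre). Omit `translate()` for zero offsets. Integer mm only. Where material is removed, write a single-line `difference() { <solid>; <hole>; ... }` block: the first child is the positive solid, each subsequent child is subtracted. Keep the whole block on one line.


difference() { translate([200, 329, 0]) cylinder(h = 859, r = 66); translate([200, 329, 0]) cylinder(h = 859, r = 28); }


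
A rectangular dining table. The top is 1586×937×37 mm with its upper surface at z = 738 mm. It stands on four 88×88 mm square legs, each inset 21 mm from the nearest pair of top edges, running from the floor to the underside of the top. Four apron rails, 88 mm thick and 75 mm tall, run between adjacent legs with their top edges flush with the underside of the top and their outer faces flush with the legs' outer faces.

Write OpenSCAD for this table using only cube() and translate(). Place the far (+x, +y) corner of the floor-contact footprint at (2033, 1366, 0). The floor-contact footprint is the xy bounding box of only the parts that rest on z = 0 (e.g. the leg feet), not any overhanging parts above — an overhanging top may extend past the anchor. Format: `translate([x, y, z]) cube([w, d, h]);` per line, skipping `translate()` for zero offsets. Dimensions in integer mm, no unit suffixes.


translate([468, 450, 701]) cube([1586, 937, 37]);
translate([489, 471, 0]) cube([88, 88, 701]);
translate([1945, 471, 0]) cube([88, 88, 701]);
translate([489, 1278, 0]) cube([88, 88, 701]);
translate([1945, 1278, 0]) cube([88, 88, 701]);
translate([577, 471, 626]) cube([1368, 88, 75]);
translate([577, 1278, 626]) cube([1368, 88, 75]);
translate([489, 559, 626]) cube([88, 719, 75]);
translate([1945, 559, 626]) cube([88, 719, 75]);


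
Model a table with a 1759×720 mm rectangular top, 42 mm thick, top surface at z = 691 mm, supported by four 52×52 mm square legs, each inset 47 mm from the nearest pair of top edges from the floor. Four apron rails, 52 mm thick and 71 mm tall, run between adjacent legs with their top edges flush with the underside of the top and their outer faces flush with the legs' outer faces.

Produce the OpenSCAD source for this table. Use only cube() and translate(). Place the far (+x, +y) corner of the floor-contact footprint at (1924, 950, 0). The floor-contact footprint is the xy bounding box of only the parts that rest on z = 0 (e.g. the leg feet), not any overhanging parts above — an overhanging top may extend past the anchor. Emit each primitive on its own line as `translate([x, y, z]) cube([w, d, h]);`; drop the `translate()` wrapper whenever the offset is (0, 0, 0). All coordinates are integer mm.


// leg_h = 691 - 42 = 649
// apron z = 649 - 71 = 578
translate([212, 277, 649]) cube([1759, 720, 42]);
translate([259, 324, 0]) cube([52, 52, 649]);
translate([1872, 324, 0]) cube([52, 52, 649]);
translate([259, 898, 0]) cube([52, 52, 649]);
translate([1872, 898, 0]) cube([52, 52, 649]);
translate([311, 324, 578]) cube([1561, 52, 71]);
translate([311, 898, 578]) cube([1561, 52, 71]);
translate([259, 376, 578]) cube([52, 522, 71]);
translate([1872, 376, 578]) cube([52, 522, 71]);


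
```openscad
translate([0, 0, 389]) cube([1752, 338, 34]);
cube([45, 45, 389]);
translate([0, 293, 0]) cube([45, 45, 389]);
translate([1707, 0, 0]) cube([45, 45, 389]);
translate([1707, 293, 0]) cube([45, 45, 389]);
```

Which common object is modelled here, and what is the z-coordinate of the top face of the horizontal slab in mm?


A bench. The seat-top height is 423 mm.

A long slab on four corner posts — a bench. The slab sits at z = 389 with thickness 34, so the top is 389 + 34 = 423 mm.


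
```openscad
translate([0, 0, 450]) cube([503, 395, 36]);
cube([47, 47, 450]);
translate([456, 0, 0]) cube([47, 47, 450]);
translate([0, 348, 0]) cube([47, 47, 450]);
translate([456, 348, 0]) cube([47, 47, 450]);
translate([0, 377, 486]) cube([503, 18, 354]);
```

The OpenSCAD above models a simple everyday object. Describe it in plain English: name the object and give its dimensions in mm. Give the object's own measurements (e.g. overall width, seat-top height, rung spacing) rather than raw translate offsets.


A chair. The seat is a 503×395×36 mm slab with its top at z = 486 mm, on four 47×47 mm corner legs (flush with the seat edges, standing on z = 0). A flat backrest 18 mm thick, 354 mm tall, spans the full seat width and rises from the seat top along its +y edge, rear face flush with the rear of the seat.


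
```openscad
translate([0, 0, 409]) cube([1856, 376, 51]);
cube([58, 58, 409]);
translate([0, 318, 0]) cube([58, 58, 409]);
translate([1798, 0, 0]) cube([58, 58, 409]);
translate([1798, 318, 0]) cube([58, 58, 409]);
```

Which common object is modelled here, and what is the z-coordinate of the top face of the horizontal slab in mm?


A bench. The seat-top height is 460 mm.

A long slab on four corner posts — a bench. The slab sits at z = 409 with thickness 51, so the top is 409 + 51 = 460 mm.


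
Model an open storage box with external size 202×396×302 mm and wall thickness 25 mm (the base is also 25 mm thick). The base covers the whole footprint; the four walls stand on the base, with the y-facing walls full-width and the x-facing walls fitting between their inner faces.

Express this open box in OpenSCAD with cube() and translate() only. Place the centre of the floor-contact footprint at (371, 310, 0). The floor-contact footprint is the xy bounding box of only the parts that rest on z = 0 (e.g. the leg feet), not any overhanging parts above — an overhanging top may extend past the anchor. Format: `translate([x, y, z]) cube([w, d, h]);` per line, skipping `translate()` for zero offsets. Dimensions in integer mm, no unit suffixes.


translate([270, 112, 0]) cube([202, 396, 25]);
translate([270, 112, 25]) cube([202, 25, 277]);
translate([270, 483, 25]) cube([202, 25, 277]);
translate([270, 137, 25]) cube([25, 346, 277]);
translate([447, 137, 25]) cube([25, 346, 277]);


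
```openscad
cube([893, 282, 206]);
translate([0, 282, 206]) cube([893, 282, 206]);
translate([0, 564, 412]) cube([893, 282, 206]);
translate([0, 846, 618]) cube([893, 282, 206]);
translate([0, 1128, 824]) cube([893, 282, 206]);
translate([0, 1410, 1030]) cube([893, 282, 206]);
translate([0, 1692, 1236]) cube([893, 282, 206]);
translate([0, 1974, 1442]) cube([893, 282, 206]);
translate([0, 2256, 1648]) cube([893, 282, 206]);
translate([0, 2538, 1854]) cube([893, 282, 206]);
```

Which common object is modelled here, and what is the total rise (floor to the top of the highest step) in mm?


A staircase. The total rise is 2060 mm.

10 identical blocks, each offset up and back from the previous — a staircase. Each step is 206 mm tall and there are 10 of them, so the total rise is 10 × 206 = 2060 mm.
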